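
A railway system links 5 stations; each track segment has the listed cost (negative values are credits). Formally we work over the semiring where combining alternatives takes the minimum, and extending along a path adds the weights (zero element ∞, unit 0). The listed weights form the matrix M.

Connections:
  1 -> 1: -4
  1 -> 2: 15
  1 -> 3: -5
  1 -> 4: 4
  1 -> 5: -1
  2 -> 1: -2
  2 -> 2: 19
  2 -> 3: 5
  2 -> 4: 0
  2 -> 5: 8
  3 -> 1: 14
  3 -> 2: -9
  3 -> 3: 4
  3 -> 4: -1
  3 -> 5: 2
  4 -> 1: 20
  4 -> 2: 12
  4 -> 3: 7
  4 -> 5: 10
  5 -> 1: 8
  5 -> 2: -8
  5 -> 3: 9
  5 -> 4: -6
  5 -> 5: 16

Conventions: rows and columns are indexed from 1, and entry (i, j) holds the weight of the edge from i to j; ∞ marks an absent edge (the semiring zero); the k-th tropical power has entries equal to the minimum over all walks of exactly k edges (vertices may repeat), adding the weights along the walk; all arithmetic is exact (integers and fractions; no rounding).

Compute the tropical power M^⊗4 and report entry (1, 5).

M^⊗2:
  [-8, -14, -9, -7, -5]
  [-6, -4, -7, 2, -3]
  [-11, -6, -4, -9, -1]
  [10, -2, 11, 4, 9]
  [-10, 0, -3, -8, 0]
M^⊗3:
  [-16, -18, -13, -14, -9]
  [-10, -16, -11, -9, -7]
  [-15, -13, -16, -7, -12]
  [-4, 1, 3, -2, 6]
  [-14, -12, -15, -6, -11]
M^⊗4:
  [-20, -22, -21, -18, -17]
  [-18, -20, -15, -16, -11]
  [-19, -25, -20, -18, -16]
  [-8, -6, -9, 0, -5]
  [-18, -24, -19, -17, -15]
Key observation: the optimum is the walk 1->3->2->1->5, with weight (-5) + (-9) + (-2) + (-1) = -17.
Optimal value attained by: walk 1->3->2->1->5.
Answer: (M^⊗4)[1][5] = -17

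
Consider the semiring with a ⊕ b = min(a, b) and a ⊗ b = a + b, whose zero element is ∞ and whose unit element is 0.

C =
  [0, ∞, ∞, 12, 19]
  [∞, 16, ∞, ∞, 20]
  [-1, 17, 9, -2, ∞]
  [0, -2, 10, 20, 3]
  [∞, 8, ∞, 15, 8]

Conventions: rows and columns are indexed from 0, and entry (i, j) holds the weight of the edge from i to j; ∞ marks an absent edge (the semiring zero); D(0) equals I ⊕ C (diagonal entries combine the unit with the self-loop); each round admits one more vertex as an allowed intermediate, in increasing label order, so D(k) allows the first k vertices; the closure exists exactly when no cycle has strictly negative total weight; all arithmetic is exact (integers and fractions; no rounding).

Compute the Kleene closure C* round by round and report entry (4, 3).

D(0):
  [0, ∞, ∞, 12, 19]
  [∞, 0, ∞, ∞, 20]
  [-1, 17, 0, -2, ∞]
  [0, -2, 10, 0, 3]
  [∞, 8, ∞, 15, 0]
D(1):
  [0, ∞, ∞, 12, 19]
  [∞, 0, ∞, ∞, 20]
  [-1, 17, 0, -2, 18]
  [0, -2, 10, 0, 3]
  [∞, 8, ∞, 15, 0]
D(2):
  [0, ∞, ∞, 12, 19]
  [∞, 0, ∞, ∞, 20]
  [-1, 17, 0, -2, 18]
  [0, -2, 10, 0, 3]
  [∞, 8, ∞, 15, 0]
D(3):
  [0, ∞, ∞, 12, 19]
  [∞, 0, ∞, ∞, 20]
  [-1, 17, 0, -2, 18]
  [0, -2, 10, 0, 3]
  [∞, 8, ∞, 15, 0]
D(4):
  [0, 10, 22, 12, 15]
  [∞, 0, ∞, ∞, 20]
  [-2, -4, 0, -2, 1]
  [0, -2, 10, 0, 3]
  [15, 8, 25, 15, 0]
D(5):
  [0, 10, 22, 12, 15]
  [35, 0, 45, 35, 20]
  [-2, -4, 0, -2, 1]
  [0, -2, 10, 0, 3]
  [15, 8, 25, 15, 0]
Answer: C*[4][3] = 15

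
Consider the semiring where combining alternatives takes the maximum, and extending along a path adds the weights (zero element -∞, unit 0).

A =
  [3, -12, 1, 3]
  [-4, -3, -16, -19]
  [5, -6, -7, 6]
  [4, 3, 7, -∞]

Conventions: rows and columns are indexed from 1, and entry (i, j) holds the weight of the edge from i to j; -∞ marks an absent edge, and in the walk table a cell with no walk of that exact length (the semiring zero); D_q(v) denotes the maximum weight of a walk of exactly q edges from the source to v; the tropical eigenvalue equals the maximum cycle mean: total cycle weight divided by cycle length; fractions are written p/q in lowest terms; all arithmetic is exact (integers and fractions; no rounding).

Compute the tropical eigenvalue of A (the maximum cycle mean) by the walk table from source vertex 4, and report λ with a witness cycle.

q=0: [-∞, -∞, -∞, 0]
q=1: [4, 3, 7, -∞]
q=2: [12, 1, 5, 13]
q=3: [17, 16, 20, 15]
q=4: [25, 18, 22, 26]
Optimal cycle mean attained by: cycle 3->4->3, total 6 + 7, length 2.
Answer: λ = 13/2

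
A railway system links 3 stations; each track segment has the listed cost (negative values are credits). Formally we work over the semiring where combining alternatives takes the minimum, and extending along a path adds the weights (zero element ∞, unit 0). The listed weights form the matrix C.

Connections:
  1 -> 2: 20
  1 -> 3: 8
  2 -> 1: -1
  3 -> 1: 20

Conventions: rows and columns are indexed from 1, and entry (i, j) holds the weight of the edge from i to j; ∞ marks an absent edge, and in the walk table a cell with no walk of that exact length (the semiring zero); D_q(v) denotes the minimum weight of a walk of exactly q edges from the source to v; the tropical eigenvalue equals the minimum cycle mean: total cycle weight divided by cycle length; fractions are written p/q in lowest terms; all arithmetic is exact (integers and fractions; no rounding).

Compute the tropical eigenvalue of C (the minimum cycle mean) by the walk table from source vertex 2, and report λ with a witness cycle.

q=0: [∞, 0, ∞]
q=1: [-1, ∞, ∞]
q=2: [∞, 19, 7]
q=3: [18, ∞, ∞]
Optimal cycle mean attained by: cycle 1->2->1, total 20 + (-1), length 2.
Answer: λ = 19/2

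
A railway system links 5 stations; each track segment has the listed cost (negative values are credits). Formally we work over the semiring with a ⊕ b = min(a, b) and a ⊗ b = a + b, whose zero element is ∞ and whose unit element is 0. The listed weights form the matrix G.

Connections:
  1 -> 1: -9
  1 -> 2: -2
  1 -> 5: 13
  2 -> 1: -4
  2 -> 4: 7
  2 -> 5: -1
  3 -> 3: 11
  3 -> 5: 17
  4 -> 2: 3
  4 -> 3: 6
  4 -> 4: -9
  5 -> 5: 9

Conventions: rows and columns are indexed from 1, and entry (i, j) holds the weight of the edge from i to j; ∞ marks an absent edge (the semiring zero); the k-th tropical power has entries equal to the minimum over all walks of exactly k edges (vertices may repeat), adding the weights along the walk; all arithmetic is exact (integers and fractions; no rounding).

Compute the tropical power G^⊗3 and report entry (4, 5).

G^⊗2:
  [-18, -11, ∞, 5, -3]
  [-13, -6, 13, -2, 8]
  [∞, ∞, 22, ∞, 26]
  [-1, -6, -3, -18, 2]
  [∞, ∞, ∞, ∞, 18]
G^⊗3:
  [-27, -20, 11, -4, -12]
  [-22, -15, 4, -11, -7]
  [∞, ∞, 33, ∞, 35]
  [-10, -15, -12, -27, -7]
  [∞, ∞, ∞, ∞, 27]
Key observation: the optimum is the walk 4->4->2->5, with weight (-9) + 3 + (-1) = -7.
Optimal value attained by: walk 4->4->2->5.
Answer: (G^⊗3)[4][5] = -7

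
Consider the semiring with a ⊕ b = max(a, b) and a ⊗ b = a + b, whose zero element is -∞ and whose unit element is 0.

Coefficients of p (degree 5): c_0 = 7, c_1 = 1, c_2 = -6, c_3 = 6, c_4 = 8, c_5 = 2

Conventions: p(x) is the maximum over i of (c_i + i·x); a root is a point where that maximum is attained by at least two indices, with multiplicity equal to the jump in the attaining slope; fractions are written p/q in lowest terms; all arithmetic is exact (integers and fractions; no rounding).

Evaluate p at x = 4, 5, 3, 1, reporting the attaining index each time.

p(4) = max(7+0·4=7, 1+1·4=5, -6+2·4=2, 6+3·4=18, 8+4·4=24, 2+5·4=22) = 24 (attained by i=4)
p(5) = max(7+0·5=7, 1+1·5=6, -6+2·5=4, 6+3·5=21, 8+4·5=28, 2+5·5=27) = 28 (attained by i=4)
p(3) = max(7+0·3=7, 1+1·3=4, -6+2·3=0, 6+3·3=15, 8+4·3=20, 2+5·3=17) = 20 (attained by i=4)
p(1) = max(7+0·1=7, 1+1·1=2, -6+2·1=-4, 6+3·1=9, 8+4·1=12, 2+5·1=7) = 12 (attained by i=4)
Answer: p(4) = 24; p(5) = 28; p(3) = 20; p(1) = 12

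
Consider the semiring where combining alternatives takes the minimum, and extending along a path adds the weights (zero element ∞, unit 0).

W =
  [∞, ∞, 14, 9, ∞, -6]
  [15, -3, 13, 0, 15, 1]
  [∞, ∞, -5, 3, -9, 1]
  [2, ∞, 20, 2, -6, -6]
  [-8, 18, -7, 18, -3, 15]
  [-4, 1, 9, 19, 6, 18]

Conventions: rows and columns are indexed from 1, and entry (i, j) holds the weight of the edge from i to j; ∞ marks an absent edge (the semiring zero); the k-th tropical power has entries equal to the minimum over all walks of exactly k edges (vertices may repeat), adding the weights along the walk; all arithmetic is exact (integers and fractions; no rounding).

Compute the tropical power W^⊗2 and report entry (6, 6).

W^⊗2:
  [-10, -5, 3, 11, 0, 3]
  [-3, -6, 8, -3, -6, -6]
  [-17, 2, -16, -2, -14, -4]
  [-14, -5, -13, 4, -9, -4]
  [-11, 15, -12, -4, -16, -14]
  [-2, -2, -1, 1, 0, -10]
Key observation: the optimum is the walk 6->1->6, with weight (-4) + (-6) = -10.
Optimal value attained by: walk 6->1->6.
Answer: (W^⊗2)[6][6] = -10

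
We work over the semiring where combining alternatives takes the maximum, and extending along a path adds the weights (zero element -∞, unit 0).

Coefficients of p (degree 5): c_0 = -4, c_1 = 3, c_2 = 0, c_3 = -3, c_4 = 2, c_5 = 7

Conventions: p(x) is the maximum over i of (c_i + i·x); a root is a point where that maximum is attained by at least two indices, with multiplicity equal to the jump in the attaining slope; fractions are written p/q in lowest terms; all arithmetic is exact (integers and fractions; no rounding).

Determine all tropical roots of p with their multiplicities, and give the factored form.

hull edge (i=0, c=-4) to (i=1, c=3): slope 7, span 1
hull edge (i=1, c=3) to (i=5, c=7): slope 1, span 4
Factored form: p(x) = 7 ⊗ (x ⊕ (-7)) ⊗ (x ⊕ (-1)) ⊗ (x ⊕ (-1)) ⊗ (x ⊕ (-1)) ⊗ (x ⊕ (-1))
Answer: roots = -7 (mult 1), -1 (mult 4)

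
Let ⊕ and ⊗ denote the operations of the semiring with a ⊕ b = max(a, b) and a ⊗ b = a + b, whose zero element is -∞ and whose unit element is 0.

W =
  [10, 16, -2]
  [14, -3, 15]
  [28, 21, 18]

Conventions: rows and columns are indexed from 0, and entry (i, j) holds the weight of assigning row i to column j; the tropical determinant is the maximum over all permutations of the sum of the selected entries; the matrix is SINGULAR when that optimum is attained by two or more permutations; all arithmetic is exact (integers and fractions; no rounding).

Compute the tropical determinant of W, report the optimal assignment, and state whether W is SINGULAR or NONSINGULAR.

σ = (0, 1, 2): 10 + (-3) + 18 = 25
σ = (0, 2, 1): 10 + 15 + 21 = 46
σ = (1, 0, 2): 16 + 14 + 18 = 48
σ = (1, 2, 0): 16 + 15 + 28 = 59
σ = (2, 0, 1): (-2) + 14 + 21 = 33
σ = (2, 1, 0): (-2) + (-3) + 28 = 23
Optimal value attained by: σ = (1, 2, 0).
Answer: det⊕(W) = 59; verdict: NONSINGULAR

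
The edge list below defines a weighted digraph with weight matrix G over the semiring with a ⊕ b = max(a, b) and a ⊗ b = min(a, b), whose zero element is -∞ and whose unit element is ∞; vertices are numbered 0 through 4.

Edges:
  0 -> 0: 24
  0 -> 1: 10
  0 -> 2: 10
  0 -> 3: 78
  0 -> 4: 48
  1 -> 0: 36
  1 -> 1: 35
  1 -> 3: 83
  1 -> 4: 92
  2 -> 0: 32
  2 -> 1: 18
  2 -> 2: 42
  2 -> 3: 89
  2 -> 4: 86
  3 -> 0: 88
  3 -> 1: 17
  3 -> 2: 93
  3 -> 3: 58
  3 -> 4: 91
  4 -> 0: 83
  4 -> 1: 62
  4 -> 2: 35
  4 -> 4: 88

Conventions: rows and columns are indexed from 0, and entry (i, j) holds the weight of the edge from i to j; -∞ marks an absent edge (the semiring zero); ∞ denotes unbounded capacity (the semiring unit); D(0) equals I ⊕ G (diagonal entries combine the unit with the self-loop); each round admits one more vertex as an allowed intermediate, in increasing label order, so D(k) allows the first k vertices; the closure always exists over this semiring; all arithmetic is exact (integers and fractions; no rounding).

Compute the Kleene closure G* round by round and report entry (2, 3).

D(0):
  [∞, 10, 10, 78, 48]
  [36, ∞, -∞, 83, 92]
  [32, 18, ∞, 89, 86]
  [88, 17, 93, ∞, 91]
  [83, 62, 35, -∞, ∞]
D(1):
  [∞, 10, 10, 78, 48]
  [36, ∞, 10, 83, 92]
  [32, 18, ∞, 89, 86]
  [88, 17, 93, ∞, 91]
  [83, 62, 35, 78, ∞]
D(2):
  [∞, 10, 10, 78, 48]
  [36, ∞, 10, 83, 92]
  [32, 18, ∞, 89, 86]
  [88, 17, 93, ∞, 91]
  [83, 62, 35, 78, ∞]
D(3):
  [∞, 10, 10, 78, 48]
  [36, ∞, 10, 83, 92]
  [32, 18, ∞, 89, 86]
  [88, 18, 93, ∞, 91]
  [83, 62, 35, 78, ∞]
D(4):
  [∞, 18, 78, 78, 78]
  [83, ∞, 83, 83, 92]
  [88, 18, ∞, 89, 89]
  [88, 18, 93, ∞, 91]
  [83, 62, 78, 78, ∞]
D(5):
  [∞, 62, 78, 78, 78]
  [83, ∞, 83, 83, 92]
  [88, 62, ∞, 89, 89]
  [88, 62, 93, ∞, 91]
  [83, 62, 78, 78, ∞]
Answer: G*[2][3] = 89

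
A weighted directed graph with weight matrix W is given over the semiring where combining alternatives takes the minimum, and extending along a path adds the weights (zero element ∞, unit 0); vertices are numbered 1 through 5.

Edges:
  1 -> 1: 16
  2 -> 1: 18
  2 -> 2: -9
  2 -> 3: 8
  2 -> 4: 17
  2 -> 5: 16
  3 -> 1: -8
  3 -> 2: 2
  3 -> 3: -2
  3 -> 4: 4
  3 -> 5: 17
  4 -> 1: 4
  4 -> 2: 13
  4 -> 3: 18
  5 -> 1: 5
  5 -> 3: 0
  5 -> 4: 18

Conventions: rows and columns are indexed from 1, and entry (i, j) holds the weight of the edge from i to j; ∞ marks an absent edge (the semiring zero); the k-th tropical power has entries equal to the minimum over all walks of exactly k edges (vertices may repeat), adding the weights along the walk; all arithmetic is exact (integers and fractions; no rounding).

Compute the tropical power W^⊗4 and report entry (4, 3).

W^⊗2:
  [32, ∞, ∞, ∞, ∞]
  [0, -18, -1, 8, 7]
  [-10, -7, -4, 2, 15]
  [10, 4, 16, 22, 29]
  [-8, 2, -2, 4, 17]
W^⊗3:
  [48, ∞, ∞, ∞, ∞]
  [-9, -27, -10, -1, -2]
  [-12, -16, -6, 0, 9]
  [8, -5, 12, 20, 20]
  [-10, -7, -4, 2, 15]
W^⊗4:
  [64, ∞, ∞, ∞, ∞]
  [-18, -36, -19, -10, -11]
  [-14, -25, -8, -2, 0]
  [4, -14, 3, 12, 11]
  [-12, -16, -6, 0, 9]
Key observation: the optimum is the walk 4->2->2->2->3, with weight 13 + (-9) + (-9) + 8 = 3.
Optimal value attained by: walk 4->2->2->2->3.
Answer: (W^⊗4)[4][3] = 3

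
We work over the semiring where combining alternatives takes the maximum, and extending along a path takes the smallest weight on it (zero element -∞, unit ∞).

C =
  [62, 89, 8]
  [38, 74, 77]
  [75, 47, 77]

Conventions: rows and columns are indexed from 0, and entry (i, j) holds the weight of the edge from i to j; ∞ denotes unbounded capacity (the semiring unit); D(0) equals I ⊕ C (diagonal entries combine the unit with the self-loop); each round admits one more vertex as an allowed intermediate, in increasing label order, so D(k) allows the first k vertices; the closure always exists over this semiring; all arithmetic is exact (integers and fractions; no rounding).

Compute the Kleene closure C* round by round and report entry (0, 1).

D(0):
  [∞, 89, 8]
  [38, ∞, 77]
  [75, 47, ∞]
D(1):
  [∞, 89, 8]
  [38, ∞, 77]
  [75, 75, ∞]
D(2):
  [∞, 89, 77]
  [38, ∞, 77]
  [75, 75, ∞]
D(3):
  [∞, 89, 77]
  [75, ∞, 77]
  [75, 75, ∞]
Answer: C*[0][1] = 89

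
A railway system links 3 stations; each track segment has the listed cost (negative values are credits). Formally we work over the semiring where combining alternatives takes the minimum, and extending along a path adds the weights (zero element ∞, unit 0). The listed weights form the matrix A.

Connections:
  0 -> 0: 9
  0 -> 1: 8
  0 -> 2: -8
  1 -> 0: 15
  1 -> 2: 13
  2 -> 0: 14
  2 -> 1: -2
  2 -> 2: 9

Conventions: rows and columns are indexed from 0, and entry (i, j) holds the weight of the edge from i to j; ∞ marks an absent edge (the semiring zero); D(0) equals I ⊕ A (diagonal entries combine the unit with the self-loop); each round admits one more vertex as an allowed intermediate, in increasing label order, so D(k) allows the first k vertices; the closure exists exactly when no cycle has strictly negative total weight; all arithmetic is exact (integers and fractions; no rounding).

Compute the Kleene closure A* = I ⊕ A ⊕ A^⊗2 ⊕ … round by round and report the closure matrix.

D(0):
  [0, 8, -8]
  [15, 0, 13]
  [14, -2, 0]
D(1):
  [0, 8, -8]
  [15, 0, 7]
  [14, -2, 0]
D(2):
  [0, 8, -8]
  [15, 0, 7]
  [13, -2, 0]
D(3):
  [0, -10, -8]
  [15, 0, 7]
  [13, -2, 0]
Answer: A* = [[0, -10, -8], [15, 0, 7], [13, -2, 0]]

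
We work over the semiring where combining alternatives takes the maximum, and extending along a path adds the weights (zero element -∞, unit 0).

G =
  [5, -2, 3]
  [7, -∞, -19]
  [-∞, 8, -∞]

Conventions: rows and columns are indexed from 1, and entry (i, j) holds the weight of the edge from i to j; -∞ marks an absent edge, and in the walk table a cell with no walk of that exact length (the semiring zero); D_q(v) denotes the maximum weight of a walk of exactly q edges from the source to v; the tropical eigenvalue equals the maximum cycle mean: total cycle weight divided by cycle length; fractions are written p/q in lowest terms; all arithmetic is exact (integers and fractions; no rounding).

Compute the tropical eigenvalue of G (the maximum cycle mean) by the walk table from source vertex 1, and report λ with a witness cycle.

q=0: [0, -∞, -∞]
q=1: [5, -2, 3]
q=2: [10, 11, 8]
q=3: [18, 16, 13]
Optimal cycle mean attained by: cycle 1->3->2->1, total 3 + 8 + 7, length 3.
Answer: λ = 6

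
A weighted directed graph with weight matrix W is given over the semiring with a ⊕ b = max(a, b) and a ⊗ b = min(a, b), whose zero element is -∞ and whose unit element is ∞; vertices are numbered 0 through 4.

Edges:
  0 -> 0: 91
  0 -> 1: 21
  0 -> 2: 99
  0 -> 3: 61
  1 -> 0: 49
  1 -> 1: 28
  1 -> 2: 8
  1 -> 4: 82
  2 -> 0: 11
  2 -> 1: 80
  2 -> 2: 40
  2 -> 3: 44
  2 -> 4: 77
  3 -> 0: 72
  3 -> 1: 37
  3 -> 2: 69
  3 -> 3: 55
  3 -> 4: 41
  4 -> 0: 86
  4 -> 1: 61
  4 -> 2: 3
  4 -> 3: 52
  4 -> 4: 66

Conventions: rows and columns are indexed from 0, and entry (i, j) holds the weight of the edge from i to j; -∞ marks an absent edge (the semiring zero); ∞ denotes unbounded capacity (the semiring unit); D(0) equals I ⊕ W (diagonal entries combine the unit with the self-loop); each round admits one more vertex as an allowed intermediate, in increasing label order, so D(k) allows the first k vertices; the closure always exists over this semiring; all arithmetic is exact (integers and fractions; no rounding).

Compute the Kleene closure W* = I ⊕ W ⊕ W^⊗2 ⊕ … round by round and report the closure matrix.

D(0):
  [∞, 21, 99, 61, -∞]
  [49, ∞, 8, -∞, 82]
  [11, 80, ∞, 44, 77]
  [72, 37, 69, ∞, 41]
  [86, 61, 3, 52, ∞]
D(1):
  [∞, 21, 99, 61, -∞]
  [49, ∞, 49, 49, 82]
  [11, 80, ∞, 44, 77]
  [72, 37, 72, ∞, 41]
  [86, 61, 86, 61, ∞]
D(2):
  [∞, 21, 99, 61, 21]
  [49, ∞, 49, 49, 82]
  [49, 80, ∞, 49, 80]
  [72, 37, 72, ∞, 41]
  [86, 61, 86, 61, ∞]
D(3):
  [∞, 80, 99, 61, 80]
  [49, ∞, 49, 49, 82]
  [49, 80, ∞, 49, 80]
  [72, 72, 72, ∞, 72]
  [86, 80, 86, 61, ∞]
D(4):
  [∞, 80, 99, 61, 80]
  [49, ∞, 49, 49, 82]
  [49, 80, ∞, 49, 80]
  [72, 72, 72, ∞, 72]
  [86, 80, 86, 61, ∞]
D(5):
  [∞, 80, 99, 61, 80]
  [82, ∞, 82, 61, 82]
  [80, 80, ∞, 61, 80]
  [72, 72, 72, ∞, 72]
  [86, 80, 86, 61, ∞]
Answer: W* = [[∞, 80, 99, 61, 80], [82, ∞, 82, 61, 82], [80, 80, ∞, 61, 80], [72, 72, 72, ∞, 72], [86, 80, 86, 61, ∞]]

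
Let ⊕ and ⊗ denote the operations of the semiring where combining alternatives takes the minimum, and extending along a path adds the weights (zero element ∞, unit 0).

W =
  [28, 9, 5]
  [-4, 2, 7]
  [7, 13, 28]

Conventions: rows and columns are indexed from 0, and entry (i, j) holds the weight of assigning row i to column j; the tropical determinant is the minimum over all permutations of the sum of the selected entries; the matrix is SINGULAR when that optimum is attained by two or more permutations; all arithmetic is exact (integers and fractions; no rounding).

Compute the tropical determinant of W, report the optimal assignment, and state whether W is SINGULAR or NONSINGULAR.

σ = (0, 1, 2): 28 + 2 + 28 = 58
σ = (0, 2, 1): 28 + 7 + 13 = 48
σ = (1, 0, 2): 9 + (-4) + 28 = 33
σ = (1, 2, 0): 9 + 7 + 7 = 23
σ = (2, 0, 1): 5 + (-4) + 13 = 14
σ = (2, 1, 0): 5 + 2 + 7 = 14
Optimal value attained by: σ = (2, 0, 1).
Answer: det⊕(W) = 14; verdict: SINGULAR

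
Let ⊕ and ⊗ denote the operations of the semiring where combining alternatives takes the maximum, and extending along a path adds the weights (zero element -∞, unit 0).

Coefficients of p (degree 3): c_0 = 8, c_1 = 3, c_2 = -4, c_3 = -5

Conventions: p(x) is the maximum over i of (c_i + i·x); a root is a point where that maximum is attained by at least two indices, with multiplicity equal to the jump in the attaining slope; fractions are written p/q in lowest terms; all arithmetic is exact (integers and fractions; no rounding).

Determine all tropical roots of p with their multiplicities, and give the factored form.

hull edge (i=0, c=8) to (i=3, c=-5): slope -13/3, span 3
Factored form: p(x) = -5 ⊗ (x ⊕ 13/3) ⊗ (x ⊕ 13/3) ⊗ (x ⊕ 13/3)
Answer: roots = 13/3 (mult 3)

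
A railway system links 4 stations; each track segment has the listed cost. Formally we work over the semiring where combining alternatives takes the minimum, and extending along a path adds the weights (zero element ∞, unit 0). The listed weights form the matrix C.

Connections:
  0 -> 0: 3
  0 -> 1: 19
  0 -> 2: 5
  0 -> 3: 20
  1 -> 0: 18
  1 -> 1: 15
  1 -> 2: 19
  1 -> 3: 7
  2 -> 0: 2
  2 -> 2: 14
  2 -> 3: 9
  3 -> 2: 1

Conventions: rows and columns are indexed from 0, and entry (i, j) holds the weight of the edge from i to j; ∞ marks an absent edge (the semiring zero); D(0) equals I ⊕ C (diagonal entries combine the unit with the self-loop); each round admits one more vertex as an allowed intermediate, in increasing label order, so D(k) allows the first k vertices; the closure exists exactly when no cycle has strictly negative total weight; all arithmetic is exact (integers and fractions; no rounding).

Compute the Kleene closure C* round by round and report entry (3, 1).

D(0):
  [0, 19, 5, 20]
  [18, 0, 19, 7]
  [2, ∞, 0, 9]
  [∞, ∞, 1, 0]
D(1):
  [0, 19, 5, 20]
  [18, 0, 19, 7]
  [2, 21, 0, 9]
  [∞, ∞, 1, 0]
D(2):
  [0, 19, 5, 20]
  [18, 0, 19, 7]
  [2, 21, 0, 9]
  [∞, ∞, 1, 0]
D(3):
  [0, 19, 5, 14]
  [18, 0, 19, 7]
  [2, 21, 0, 9]
  [3, 22, 1, 0]
D(4):
  [0, 19, 5, 14]
  [10, 0, 8, 7]
  [2, 21, 0, 9]
  [3, 22, 1, 0]
Answer: C*[3][1] = 22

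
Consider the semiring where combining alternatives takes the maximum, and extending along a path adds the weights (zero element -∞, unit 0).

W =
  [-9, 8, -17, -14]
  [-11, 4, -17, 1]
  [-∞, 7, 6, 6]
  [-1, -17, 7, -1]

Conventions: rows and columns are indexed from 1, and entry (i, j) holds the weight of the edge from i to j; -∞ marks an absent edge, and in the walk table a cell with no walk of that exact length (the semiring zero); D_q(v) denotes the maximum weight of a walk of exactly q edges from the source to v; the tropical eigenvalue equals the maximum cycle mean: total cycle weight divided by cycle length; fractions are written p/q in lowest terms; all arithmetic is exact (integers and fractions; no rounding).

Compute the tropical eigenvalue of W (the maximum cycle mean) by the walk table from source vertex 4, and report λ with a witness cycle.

q=0: [-∞, -∞, -∞, 0]
q=1: [-1, -17, 7, -1]
q=2: [-2, 14, 13, 13]
q=3: [12, 20, 20, 19]
q=4: [18, 27, 26, 26]
Optimal cycle mean attained by: cycle 3->4->3, total 6 + 7, length 2.
Answer: λ = 13/2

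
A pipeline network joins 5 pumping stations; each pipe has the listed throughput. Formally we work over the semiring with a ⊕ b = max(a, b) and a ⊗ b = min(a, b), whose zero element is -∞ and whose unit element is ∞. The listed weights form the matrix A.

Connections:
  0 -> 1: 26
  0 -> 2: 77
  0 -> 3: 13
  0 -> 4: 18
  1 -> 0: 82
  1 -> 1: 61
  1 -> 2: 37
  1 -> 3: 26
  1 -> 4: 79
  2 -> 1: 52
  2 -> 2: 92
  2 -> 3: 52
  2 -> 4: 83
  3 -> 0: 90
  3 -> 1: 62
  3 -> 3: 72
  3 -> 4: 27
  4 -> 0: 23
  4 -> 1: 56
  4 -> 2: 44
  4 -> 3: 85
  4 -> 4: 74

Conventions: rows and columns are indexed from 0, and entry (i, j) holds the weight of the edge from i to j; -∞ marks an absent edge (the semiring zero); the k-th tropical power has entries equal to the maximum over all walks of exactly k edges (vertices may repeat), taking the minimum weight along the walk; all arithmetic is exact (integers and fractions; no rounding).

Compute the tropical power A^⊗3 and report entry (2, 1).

A^⊗2:
  [26, 52, 77, 52, 77]
  [61, 61, 77, 79, 74]
  [52, 56, 92, 83, 83]
  [72, 62, 77, 72, 62]
  [85, 62, 44, 74, 74]
A^⊗3:
  [52, 56, 77, 77, 77]
  [79, 62, 77, 74, 77]
  [83, 62, 92, 83, 83]
  [72, 62, 77, 72, 77]
  [74, 62, 77, 74, 74]
Key observation: the optimum is the walk 2->4->3->1, with weight 83 min 85 min 62 = 62.
Optimal value attained by: walk 2->4->3->1.
Answer: (A^⊗3)[2][1] = 62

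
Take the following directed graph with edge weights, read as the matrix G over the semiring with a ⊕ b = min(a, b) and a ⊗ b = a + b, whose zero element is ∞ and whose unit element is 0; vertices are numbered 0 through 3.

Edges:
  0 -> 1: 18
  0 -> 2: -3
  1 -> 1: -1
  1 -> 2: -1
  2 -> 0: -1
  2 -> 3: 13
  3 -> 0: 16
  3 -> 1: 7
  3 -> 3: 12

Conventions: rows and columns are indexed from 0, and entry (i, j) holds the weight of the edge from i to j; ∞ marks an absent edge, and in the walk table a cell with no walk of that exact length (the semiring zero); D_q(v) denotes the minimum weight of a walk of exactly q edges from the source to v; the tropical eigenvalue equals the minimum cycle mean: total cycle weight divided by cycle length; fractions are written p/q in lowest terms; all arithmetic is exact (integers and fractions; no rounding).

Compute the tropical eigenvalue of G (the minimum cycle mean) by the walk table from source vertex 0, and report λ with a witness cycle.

q=0: [0, ∞, ∞, ∞]
q=1: [∞, 18, -3, ∞]
q=2: [-4, 17, 17, 10]
q=3: [16, 14, -7, 22]
q=4: [-8, 13, 13, 6]
Optimal cycle mean attained by: cycle 0->2->0, total (-3) + (-1), length 2.
Answer: λ = -2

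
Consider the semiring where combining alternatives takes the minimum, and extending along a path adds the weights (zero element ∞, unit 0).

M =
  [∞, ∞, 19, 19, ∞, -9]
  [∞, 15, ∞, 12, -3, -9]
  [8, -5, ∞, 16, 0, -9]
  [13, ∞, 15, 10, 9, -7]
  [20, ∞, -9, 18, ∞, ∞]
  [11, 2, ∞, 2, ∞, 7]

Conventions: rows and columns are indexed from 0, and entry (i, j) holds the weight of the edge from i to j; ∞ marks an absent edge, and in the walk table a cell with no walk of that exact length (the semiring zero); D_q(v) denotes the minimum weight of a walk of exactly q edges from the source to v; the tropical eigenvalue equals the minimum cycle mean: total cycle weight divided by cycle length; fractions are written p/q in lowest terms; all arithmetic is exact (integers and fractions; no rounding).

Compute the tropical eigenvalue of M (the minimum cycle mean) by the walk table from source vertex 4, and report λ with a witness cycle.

q=0: [∞, ∞, ∞, ∞, 0, ∞]
q=1: [20, ∞, -9, 18, ∞, ∞]
q=2: [-1, -14, 33, 7, -9, -18]
q=3: [-7, -16, -18, -16, -17, -23]
q=4: [-12, -23, -26, -21, -19, -27]
q=5: [-18, -31, -28, -25, -26, -35]
q=6: [-24, -33, -35, -33, -34, -40]
Optimal cycle mean attained by: cycle 1->4->2->1, total (-3) + (-9) + (-5), length 3.
Answer: λ = -17/3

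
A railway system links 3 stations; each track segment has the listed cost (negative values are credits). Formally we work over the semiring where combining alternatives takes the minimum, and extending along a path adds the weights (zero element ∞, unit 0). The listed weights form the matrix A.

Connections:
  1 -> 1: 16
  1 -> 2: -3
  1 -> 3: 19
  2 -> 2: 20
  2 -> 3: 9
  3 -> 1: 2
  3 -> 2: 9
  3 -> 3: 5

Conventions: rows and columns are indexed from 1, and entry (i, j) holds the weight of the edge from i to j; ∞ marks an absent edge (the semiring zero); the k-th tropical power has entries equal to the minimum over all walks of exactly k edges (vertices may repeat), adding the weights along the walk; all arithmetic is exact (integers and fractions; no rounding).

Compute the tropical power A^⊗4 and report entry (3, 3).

A^⊗2:
  [21, 13, 6]
  [11, 18, 14]
  [7, -1, 10]
A^⊗3:
  [8, 15, 11]
  [16, 8, 19]
  [12, 4, 8]
A^⊗4:
  [13, 5, 16]
  [21, 13, 17]
  [10, 9, 13]
Key observation: the optimum is the walk 3->1->2->3->3, with weight 2 + (-3) + 9 + 5 = 13.
Optimal value attained by: walk 3->1->2->3->3.
Answer: (A^⊗4)[3][3] = 13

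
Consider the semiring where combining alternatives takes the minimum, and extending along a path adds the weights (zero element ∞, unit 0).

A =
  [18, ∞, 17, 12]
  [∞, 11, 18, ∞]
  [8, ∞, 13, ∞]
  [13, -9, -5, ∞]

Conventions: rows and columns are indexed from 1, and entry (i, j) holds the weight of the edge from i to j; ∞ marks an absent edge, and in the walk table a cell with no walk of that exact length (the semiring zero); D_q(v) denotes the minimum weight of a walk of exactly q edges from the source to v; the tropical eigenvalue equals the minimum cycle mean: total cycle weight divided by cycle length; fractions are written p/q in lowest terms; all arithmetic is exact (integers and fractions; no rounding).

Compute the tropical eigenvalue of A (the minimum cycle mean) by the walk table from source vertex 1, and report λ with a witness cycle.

q=0: [0, ∞, ∞, ∞]
q=1: [18, ∞, 17, 12]
q=2: [25, 3, 7, 30]
q=3: [15, 14, 20, 37]
q=4: [28, 25, 32, 27]
Optimal cycle mean attained by: cycle 1->4->3->1, total 12 + (-5) + 8, length 3.
Answer: λ = 5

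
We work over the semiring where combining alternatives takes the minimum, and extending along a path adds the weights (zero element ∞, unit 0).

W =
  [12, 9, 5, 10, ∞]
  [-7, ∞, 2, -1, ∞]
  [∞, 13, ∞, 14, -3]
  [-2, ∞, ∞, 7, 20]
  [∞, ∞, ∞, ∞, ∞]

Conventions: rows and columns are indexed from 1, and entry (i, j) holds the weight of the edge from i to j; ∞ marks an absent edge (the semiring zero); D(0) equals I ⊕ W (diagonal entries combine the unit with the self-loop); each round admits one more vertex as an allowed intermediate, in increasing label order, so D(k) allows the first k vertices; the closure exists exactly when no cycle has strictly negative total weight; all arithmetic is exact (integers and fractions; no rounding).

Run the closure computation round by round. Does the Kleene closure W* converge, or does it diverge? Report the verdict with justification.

D(0):
  [0, 9, 5, 10, ∞]
  [-7, 0, 2, -1, ∞]
  [∞, 13, 0, 14, -3]
  [-2, ∞, ∞, 0, 20]
  [∞, ∞, ∞, ∞, 0]
D(1):
  [0, 9, 5, 10, ∞]
  [-7, 0, -2, -1, ∞]
  [∞, 13, 0, 14, -3]
  [-2, 7, 3, 0, 20]
  [∞, ∞, ∞, ∞, 0]
D(2):
  [0, 9, 5, 8, ∞]
  [-7, 0, -2, -1, ∞]
  [6, 13, 0, 12, -3]
  [-2, 7, 3, 0, 20]
  [∞, ∞, ∞, ∞, 0]
D(3):
  [0, 9, 5, 8, 2]
  [-7, 0, -2, -1, -5]
  [6, 13, 0, 12, -3]
  [-2, 7, 3, 0, 0]
  [∞, ∞, ∞, ∞, 0]
D(4):
  [0, 9, 5, 8, 2]
  [-7, 0, -2, -1, -5]
  [6, 13, 0, 12, -3]
  [-2, 7, 3, 0, 0]
  [∞, ∞, ∞, ∞, 0]
D(5):
  [0, 9, 5, 8, 2]
  [-7, 0, -2, -1, -5]
  [6, 13, 0, 12, -3]
  [-2, 7, 3, 0, 0]
  [∞, ∞, ∞, ∞, 0]
Key observation: every diagonal entry stays at the unit through all rounds, so no improving cycle exists.
Answer: CONVERGES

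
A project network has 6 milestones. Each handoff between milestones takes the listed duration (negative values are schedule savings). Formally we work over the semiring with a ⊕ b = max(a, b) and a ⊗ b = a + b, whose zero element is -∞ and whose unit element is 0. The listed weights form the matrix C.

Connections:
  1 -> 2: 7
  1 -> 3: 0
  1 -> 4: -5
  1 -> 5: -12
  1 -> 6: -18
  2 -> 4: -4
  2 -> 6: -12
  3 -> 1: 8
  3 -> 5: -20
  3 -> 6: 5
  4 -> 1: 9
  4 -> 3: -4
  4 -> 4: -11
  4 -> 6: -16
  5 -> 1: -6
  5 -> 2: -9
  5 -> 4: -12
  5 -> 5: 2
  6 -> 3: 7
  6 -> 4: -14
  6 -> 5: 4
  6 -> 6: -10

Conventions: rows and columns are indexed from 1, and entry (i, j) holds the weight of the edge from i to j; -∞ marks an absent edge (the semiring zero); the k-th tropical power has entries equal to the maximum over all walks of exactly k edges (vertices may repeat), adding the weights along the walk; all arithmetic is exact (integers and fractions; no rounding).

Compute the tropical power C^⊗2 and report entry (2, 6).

C^⊗2:
  [8, -21, -9, 3, -10, 5]
  [5, -∞, -5, -15, -8, -20]
  [-26, 15, 12, 3, 9, -5]
  [4, 16, 9, 4, -3, 1]
  [-3, 1, -6, -10, 4, -21]
  [15, -5, -3, -8, 6, 12]
Key observation: the optimum is the walk 2->4->6, with weight (-4) + (-16) = -20.
Optimal value attained by: walk 2->4->6.
Answer: (C^⊗2)[2][6] = -20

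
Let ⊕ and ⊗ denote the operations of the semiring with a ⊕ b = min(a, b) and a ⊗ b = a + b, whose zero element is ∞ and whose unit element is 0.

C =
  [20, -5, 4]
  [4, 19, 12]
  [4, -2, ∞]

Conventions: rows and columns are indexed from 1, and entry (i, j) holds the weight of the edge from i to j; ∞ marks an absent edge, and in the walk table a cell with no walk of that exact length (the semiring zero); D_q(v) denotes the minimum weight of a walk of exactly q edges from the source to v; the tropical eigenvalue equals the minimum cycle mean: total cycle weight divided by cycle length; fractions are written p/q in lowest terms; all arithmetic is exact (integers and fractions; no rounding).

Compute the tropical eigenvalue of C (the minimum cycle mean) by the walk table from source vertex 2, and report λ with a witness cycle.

q=0: [∞, 0, ∞]
q=1: [4, 19, 12]
q=2: [16, -1, 8]
q=3: [3, 6, 11]
Optimal cycle mean attained by: cycle 1->2->1, total (-5) + 4, length 2.
Answer: λ = -1/2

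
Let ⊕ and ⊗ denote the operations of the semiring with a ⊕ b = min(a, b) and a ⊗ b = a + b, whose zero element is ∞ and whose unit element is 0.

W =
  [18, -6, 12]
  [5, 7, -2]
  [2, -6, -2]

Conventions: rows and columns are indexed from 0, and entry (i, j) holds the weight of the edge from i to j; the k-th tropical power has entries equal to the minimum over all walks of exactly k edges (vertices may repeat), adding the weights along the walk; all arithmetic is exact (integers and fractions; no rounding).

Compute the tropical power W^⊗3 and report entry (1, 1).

W^⊗2:
  [-1, 1, -8]
  [0, -8, -4]
  [-1, -8, -8]
W^⊗3:
  [-6, -14, -10]
  [-3, -10, -10]
  [-6, -14, -10]
Key observation: the optimum is the walk 1->2->2->1, with weight (-2) + (-2) + (-6) = -10.
Optimal value attained by: walk 1->2->2->1.
Answer: (W^⊗3)[1][1] = -10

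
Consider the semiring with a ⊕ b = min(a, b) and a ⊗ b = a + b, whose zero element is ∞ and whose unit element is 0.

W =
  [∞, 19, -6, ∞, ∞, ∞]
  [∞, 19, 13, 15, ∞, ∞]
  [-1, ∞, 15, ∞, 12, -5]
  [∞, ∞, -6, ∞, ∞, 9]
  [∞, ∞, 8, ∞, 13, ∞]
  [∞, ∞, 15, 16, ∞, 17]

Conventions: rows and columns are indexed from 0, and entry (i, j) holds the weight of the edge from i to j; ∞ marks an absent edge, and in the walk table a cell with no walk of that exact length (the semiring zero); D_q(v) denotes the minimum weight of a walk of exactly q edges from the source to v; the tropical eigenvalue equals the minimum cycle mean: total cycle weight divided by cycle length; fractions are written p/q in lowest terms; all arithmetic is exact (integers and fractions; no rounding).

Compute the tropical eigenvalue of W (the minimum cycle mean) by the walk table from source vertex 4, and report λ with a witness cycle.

q=0: [∞, ∞, ∞, ∞, 0, ∞]
q=1: [∞, ∞, 8, ∞, 13, ∞]
q=2: [7, ∞, 21, ∞, 20, 3]
q=3: [20, 26, 1, 19, 33, 16]
q=4: [0, 39, 13, 32, 13, -4]
q=5: [12, 19, -6, 12, 25, 8]
q=6: [-7, 31, 6, 24, 6, -11]
Optimal cycle mean attained by: cycle 0->2->0, total (-6) + (-1), length 2.
Answer: λ = -7/2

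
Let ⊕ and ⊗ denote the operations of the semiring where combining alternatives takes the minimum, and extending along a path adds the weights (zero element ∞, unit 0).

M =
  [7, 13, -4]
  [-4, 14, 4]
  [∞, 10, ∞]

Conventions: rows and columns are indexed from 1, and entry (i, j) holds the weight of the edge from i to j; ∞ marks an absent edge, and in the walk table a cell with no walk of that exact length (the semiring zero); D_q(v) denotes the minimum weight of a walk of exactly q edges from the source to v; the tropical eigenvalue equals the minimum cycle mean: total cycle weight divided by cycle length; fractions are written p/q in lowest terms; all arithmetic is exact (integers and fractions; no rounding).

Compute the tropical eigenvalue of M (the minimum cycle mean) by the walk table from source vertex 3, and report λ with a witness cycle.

q=0: [∞, ∞, 0]
q=1: [∞, 10, ∞]
q=2: [6, 24, 14]
q=3: [13, 19, 2]
Optimal cycle mean attained by: cycle 1->3->2->1, total (-4) + 10 + (-4), length 3.
Answer: λ = 2/3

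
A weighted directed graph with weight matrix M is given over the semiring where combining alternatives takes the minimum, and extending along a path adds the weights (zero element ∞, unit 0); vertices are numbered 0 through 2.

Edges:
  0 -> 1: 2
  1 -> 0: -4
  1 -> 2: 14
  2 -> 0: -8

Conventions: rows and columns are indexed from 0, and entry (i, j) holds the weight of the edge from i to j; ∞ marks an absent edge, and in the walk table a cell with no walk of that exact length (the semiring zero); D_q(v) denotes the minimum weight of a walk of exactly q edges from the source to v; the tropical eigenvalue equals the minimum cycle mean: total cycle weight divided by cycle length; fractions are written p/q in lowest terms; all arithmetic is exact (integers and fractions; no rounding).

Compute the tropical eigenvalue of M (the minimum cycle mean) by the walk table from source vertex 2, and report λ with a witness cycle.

q=0: [∞, ∞, 0]
q=1: [-8, ∞, ∞]
q=2: [∞, -6, ∞]
q=3: [-10, ∞, 8]
Optimal cycle mean attained by: cycle 0->1->0, total 2 + (-4), length 2.
Answer: λ = -1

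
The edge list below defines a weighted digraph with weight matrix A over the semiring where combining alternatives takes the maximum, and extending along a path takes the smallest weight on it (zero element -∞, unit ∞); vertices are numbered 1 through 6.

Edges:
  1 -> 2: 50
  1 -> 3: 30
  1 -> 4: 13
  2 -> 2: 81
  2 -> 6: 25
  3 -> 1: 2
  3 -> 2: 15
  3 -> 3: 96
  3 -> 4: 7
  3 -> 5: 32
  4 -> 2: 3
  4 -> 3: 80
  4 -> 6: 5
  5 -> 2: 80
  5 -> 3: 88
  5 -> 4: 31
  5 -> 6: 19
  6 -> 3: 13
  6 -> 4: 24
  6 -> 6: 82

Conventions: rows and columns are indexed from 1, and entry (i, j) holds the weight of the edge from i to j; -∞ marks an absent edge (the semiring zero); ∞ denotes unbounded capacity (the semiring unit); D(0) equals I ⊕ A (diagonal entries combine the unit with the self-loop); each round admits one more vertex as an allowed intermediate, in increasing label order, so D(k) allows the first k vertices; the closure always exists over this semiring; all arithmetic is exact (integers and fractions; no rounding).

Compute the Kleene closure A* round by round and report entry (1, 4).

D(0):
  [∞, 50, 30, 13, -∞, -∞]
  [-∞, ∞, -∞, -∞, -∞, 25]
  [2, 15, ∞, 7, 32, -∞]
  [-∞, 3, 80, ∞, -∞, 5]
  [-∞, 80, 88, 31, ∞, 19]
  [-∞, -∞, 13, 24, -∞, ∞]
D(1):
  [∞, 50, 30, 13, -∞, -∞]
  [-∞, ∞, -∞, -∞, -∞, 25]
  [2, 15, ∞, 7, 32, -∞]
  [-∞, 3, 80, ∞, -∞, 5]
  [-∞, 80, 88, 31, ∞, 19]
  [-∞, -∞, 13, 24, -∞, ∞]
D(2):
  [∞, 50, 30, 13, -∞, 25]
  [-∞, ∞, -∞, -∞, -∞, 25]
  [2, 15, ∞, 7, 32, 15]
  [-∞, 3, 80, ∞, -∞, 5]
  [-∞, 80, 88, 31, ∞, 25]
  [-∞, -∞, 13, 24, -∞, ∞]
D(3):
  [∞, 50, 30, 13, 30, 25]
  [-∞, ∞, -∞, -∞, -∞, 25]
  [2, 15, ∞, 7, 32, 15]
  [2, 15, 80, ∞, 32, 15]
  [2, 80, 88, 31, ∞, 25]
  [2, 13, 13, 24, 13, ∞]
D(4):
  [∞, 50, 30, 13, 30, 25]
  [-∞, ∞, -∞, -∞, -∞, 25]
  [2, 15, ∞, 7, 32, 15]
  [2, 15, 80, ∞, 32, 15]
  [2, 80, 88, 31, ∞, 25]
  [2, 15, 24, 24, 24, ∞]
D(5):
  [∞, 50, 30, 30, 30, 25]
  [-∞, ∞, -∞, -∞, -∞, 25]
  [2, 32, ∞, 31, 32, 25]
  [2, 32, 80, ∞, 32, 25]
  [2, 80, 88, 31, ∞, 25]
  [2, 24, 24, 24, 24, ∞]
D(6):
  [∞, 50, 30, 30, 30, 25]
  [2, ∞, 24, 24, 24, 25]
  [2, 32, ∞, 31, 32, 25]
  [2, 32, 80, ∞, 32, 25]
  [2, 80, 88, 31, ∞, 25]
  [2, 24, 24, 24, 24, ∞]
Answer: A*[1][4] = 30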